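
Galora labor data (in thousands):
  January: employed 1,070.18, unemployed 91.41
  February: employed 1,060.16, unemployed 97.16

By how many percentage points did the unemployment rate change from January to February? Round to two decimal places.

The unemployment rate changed by +0.53 percentage points.

January: labor force = 1,070.18 + 91.41 = 1,161.59; u = 91.41/1,161.59 = 7.87%.
February: labor force = 1,060.16 + 97.16 = 1,157.32; u = 97.16/1,157.32 = 8.40%.
Change = 8.40% − 7.87% = +0.53 pp.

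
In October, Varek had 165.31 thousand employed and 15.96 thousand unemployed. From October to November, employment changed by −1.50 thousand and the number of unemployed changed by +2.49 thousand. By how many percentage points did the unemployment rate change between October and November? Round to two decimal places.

October: labor force = 165.31 + 15.96 = 181.27; u = 15.96/181.27 = 8.80%.
November: labor force = 163.81 + 18.45 = 182.26; u = 18.45/182.26 = 10.12%.
Change = 10.12% − 8.80% = +1.32 pp.

The unemployment rate changed by +1.32 percentage points.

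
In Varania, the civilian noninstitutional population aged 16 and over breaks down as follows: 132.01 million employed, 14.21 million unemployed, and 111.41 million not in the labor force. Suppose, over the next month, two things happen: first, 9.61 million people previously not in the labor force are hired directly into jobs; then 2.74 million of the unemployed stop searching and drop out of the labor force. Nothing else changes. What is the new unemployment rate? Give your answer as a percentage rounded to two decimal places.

New unemployment rate ≈ 7.49%.

Initially, labor force = 132.01 + 14.21 = 146.22 million, so u = 14.21/146.22 = 9.72%.
After the first change, employed and labor force both rise by 9.61; unemployed unchanged → E = 141.62, U = 14.21, labor force = 155.83 million.
After the second change, unemployed and labor force both fall by 2.74 → E = 141.62, U = 11.47, labor force = 153.09 million.
New unemployment rate = 11.47 / 153.09 = 7.49%.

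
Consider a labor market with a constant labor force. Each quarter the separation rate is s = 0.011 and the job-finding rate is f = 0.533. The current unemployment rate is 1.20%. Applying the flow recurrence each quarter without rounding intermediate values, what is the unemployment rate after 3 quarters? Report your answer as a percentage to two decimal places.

With a fixed labor force, u_{t+1} = u_t + s·(1−u_t) − f·u_t = u_t·(1−s−f) + s.
Here 1−s−f = 0.456 and s = 0.011.
u_1 = 0.012000 × 0.456 + 0.011 = 0.016472.
u_2 = 0.016472 × 0.456 + 0.011 = 0.018511.
u_3 = 0.018511 × 0.456 + 0.011 = 0.019441.

Unemployment rate after three quarters ≈ 1.94%.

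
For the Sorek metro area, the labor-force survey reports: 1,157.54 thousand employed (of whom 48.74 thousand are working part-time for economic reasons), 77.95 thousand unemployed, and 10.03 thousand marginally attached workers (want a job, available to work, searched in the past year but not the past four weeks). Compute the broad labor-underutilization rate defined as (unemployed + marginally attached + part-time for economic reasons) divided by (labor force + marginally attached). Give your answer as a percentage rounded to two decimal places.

Broad underutilization rate ≈ 10.98%.

Labor force = 1,157.54 + 77.95 = 1,235.49 thousand.
Numerator = 77.95 + 10.03 + 48.74 = 136.72 thousand.
Denominator = 1,235.49 + 10.03 = 1,245.52 thousand.
Broad rate = 136.72 / 1,245.52 = 10.98%.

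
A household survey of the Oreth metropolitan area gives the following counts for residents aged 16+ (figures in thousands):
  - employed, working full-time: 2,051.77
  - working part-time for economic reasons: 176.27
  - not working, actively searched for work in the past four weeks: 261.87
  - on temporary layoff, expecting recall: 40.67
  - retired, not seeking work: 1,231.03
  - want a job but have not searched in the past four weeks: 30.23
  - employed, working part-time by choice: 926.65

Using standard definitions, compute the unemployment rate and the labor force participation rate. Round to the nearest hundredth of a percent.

Unemployment rate ≈ 8.75%; labor force participation rate ≈ 73.27%.

Employed = 2,051.77 + 176.27 + 926.65 = 3,154.69 thousand (anyone who worked, including part-time for economic reasons, counts as employed).
Unemployed = 261.87 + 40.67 = 302.54 thousand (jobless and actively searching, or on temporary layoff).
Labor force = 3,154.69 + 302.54 = 3,457.23 thousand.
Not in labor force = 1,231.03 + 30.23 = 1,261.26 thousand (those not working and not actively searching are outside the labor force — including those who want a job but have given up searching).
Civilian working-age population = 3,457.23 + 1,261.26 = 4,718.49 thousand.
Unemployment rate = 302.54 / 3,457.23 = 8.75%.
Labor force participation rate = 3,457.23 / 4,718.49 = 73.27%.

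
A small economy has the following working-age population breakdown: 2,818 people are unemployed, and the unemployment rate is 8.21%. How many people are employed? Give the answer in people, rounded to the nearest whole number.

Labor force = U / u = 2,818 / 0.0821 ≈ 34,324.
Employed = labor force − unemployed = 34,324 − 2,818 = 31,506.

About 31,506 are employed.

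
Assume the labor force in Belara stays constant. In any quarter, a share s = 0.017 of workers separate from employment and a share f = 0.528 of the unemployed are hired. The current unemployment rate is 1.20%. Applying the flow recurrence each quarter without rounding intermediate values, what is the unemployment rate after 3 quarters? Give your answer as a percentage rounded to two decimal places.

With a fixed labor force, u_{t+1} = u_t + s·(1−u_t) − f·u_t = u_t·(1−s−f) + s.
Here 1−s−f = 0.455 and s = 0.017.
u_1 = 0.012000 × 0.455 + 0.017 = 0.022460.
u_2 = 0.022460 × 0.455 + 0.017 = 0.027219.
u_3 = 0.027219 × 0.455 + 0.017 = 0.029385.

Unemployment rate after three quarters ≈ 2.94%.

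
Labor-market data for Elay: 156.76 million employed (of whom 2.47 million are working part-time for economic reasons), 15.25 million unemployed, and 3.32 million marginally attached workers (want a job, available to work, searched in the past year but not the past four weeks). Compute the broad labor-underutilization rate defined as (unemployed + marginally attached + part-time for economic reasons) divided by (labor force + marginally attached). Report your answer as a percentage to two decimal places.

Labor force = 156.76 + 15.25 = 172.01 million.
Numerator = 15.25 + 3.32 + 2.47 = 21.04 million.
Denominator = 172.01 + 3.32 = 175.33 million.
Broad rate = 21.04 / 175.33 = 12.00%.

Broad underutilization rate ≈ 12.00%.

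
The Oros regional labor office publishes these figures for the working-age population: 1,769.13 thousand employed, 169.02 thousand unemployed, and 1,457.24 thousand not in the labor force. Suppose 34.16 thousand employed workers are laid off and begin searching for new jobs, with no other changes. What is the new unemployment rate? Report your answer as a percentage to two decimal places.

Initially, labor force = 1,769.13 + 169.02 = 1,938.15 thousand, so u = 169.02/1,938.15 = 8.72%.
After the change, employed falls and unemployed rises by 34.16; labor force unchanged → E = 1,734.97, U = 203.18, labor force = 1,938.15 thousand.
New unemployment rate = 203.18 / 1,938.15 = 10.48%.

New unemployment rate ≈ 10.48%.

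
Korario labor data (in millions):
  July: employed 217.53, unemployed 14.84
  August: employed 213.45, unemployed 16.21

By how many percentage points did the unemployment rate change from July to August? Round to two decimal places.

July: labor force = 217.53 + 14.84 = 232.37; u = 14.84/232.37 = 6.39%.
August: labor force = 213.45 + 16.21 = 229.66; u = 16.21/229.66 = 7.06%.
Change = 7.06% − 6.39% = +0.67 pp.

The unemployment rate changed by +0.67 percentage points.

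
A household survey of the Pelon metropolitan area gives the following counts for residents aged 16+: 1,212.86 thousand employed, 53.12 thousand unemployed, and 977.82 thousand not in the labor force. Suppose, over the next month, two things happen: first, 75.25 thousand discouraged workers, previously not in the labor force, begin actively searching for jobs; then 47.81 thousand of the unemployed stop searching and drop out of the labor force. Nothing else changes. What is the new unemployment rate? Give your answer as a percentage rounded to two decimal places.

New unemployment rate ≈ 6.23%.

Initially, labor force = 1,212.86 + 53.12 = 1,265.98 thousand, so u = 53.12/1,265.98 = 4.20%.
After the first change, unemployed and labor force both rise by 75.25 → E = 1,212.86, U = 128.37, labor force = 1,341.23 thousand.
After the second change, unemployed and labor force both fall by 47.81 → E = 1,212.86, U = 80.56, labor force = 1,293.42 thousand.
New unemployment rate = 80.56 / 1,293.42 = 6.23%.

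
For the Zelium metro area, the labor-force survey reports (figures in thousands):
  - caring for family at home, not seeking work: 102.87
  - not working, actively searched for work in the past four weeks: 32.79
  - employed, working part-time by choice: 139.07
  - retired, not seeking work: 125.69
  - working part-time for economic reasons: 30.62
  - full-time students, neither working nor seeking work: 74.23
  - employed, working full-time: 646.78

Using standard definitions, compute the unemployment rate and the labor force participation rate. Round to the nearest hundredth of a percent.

Unemployment rate ≈ 3.86%; labor force participation rate ≈ 73.72%.

Employed = 139.07 + 30.62 + 646.78 = 816.47 thousand (anyone who worked, including part-time for economic reasons, counts as employed).
Unemployed = 32.79 thousand.
Labor force = 816.47 + 32.79 = 849.26 thousand.
Not in labor force = 102.87 + 125.69 + 74.23 = 302.79 thousand (those not working and not actively searching are outside the labor force).
Civilian working-age population = 849.26 + 302.79 = 1,152.05 thousand.
Unemployment rate = 32.79 / 849.26 = 3.86%.
Labor force participation rate = 849.26 / 1,152.05 = 73.72%.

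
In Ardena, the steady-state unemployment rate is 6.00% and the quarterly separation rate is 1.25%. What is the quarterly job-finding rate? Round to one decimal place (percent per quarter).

Job-finding rate ≈ 19.6% per quarter.

From u* = s/(s+f): f = s·(1−u)/u.
f = 1.25 × (1 − 0.0600) / 0.0600 = 1.1750 / 0.0600 ≈ 19.6% per quarter.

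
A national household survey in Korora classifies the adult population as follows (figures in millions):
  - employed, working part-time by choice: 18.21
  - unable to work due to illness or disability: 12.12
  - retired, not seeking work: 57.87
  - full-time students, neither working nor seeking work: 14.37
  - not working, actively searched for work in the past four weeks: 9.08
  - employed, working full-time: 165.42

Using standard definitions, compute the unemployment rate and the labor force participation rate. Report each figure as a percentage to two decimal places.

Employed = 18.21 + 165.42 = 183.63 million.
Unemployed = 9.08 million.
Labor force = 183.63 + 9.08 = 192.71 million.
Not in labor force = 12.12 + 57.87 + 14.37 = 84.36 million (those not working and not actively searching are outside the labor force).
Civilian working-age population = 192.71 + 84.36 = 277.07 million.
Unemployment rate = 9.08 / 192.71 = 4.71%.
Labor force participation rate = 192.71 / 277.07 = 69.55%.

Unemployment rate ≈ 4.71%; labor force participation rate ≈ 69.55%.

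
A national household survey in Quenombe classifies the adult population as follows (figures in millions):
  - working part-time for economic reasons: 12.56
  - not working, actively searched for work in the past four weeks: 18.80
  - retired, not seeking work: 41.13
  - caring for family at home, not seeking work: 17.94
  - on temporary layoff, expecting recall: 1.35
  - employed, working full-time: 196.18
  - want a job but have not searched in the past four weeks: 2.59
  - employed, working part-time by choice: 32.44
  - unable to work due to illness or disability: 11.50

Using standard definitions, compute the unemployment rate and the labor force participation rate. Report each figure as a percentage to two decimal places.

Employed = 12.56 + 196.18 + 32.44 = 241.18 million (anyone who worked, including part-time for economic reasons, counts as employed).
Unemployed = 18.80 + 1.35 = 20.15 million (jobless and actively searching, or on temporary layoff).
Labor force = 241.18 + 20.15 = 261.33 million.
Not in labor force = 41.13 + 17.94 + 2.59 + 11.50 = 73.16 million (those not working and not actively searching are outside the labor force — including those who want a job but have given up searching).
Civilian working-age population = 261.33 + 73.16 = 334.49 million.
Unemployment rate = 20.15 / 261.33 = 7.71%.
Labor force participation rate = 261.33 / 334.49 = 78.13%.

Unemployment rate ≈ 7.71%; labor force participation rate ≈ 78.13%.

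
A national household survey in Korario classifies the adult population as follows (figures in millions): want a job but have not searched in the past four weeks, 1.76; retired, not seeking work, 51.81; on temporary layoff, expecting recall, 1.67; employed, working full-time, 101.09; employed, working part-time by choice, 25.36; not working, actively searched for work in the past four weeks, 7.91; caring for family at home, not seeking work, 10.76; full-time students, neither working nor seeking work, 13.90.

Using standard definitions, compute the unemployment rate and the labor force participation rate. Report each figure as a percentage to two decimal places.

Unemployment rate ≈ 7.04%; labor force participation rate ≈ 63.49%.

Employed = 101.09 + 25.36 = 126.45 million.
Unemployed = 1.67 + 7.91 = 9.58 million (jobless and actively searching, or on temporary layoff).
Labor force = 126.45 + 9.58 = 136.03 million.
Not in labor force = 1.76 + 51.81 + 10.76 + 13.90 = 78.23 million (those not working and not actively searching are outside the labor force — including those who want a job but have given up searching).
Civilian working-age population = 136.03 + 78.23 = 214.26 million.
Unemployment rate = 9.58 / 136.03 = 7.04%.
Labor force participation rate = 136.03 / 214.26 = 63.49%.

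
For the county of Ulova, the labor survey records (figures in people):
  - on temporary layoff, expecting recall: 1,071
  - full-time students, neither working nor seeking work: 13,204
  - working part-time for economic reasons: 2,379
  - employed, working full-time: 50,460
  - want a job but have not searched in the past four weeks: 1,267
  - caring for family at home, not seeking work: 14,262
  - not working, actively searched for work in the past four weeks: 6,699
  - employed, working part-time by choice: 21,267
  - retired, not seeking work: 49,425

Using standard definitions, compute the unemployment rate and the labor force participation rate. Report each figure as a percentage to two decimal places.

Unemployment rate ≈ 9.49%; labor force participation rate ≈ 51.16%.

Employed = 2,379 + 50,460 + 21,267 = 74,106 (anyone who worked, including part-time for economic reasons, counts as employed).
Unemployed = 1,071 + 6,699 = 7,770 (jobless and actively searching, or on temporary layoff).
Labor force = 74,106 + 7,770 = 81,876.
Not in labor force = 13,204 + 1,267 + 14,262 + 49,425 = 78,158 (those not working and not actively searching are outside the labor force — including those who want a job but have given up searching).
Civilian working-age population = 81,876 + 78,158 = 160,034.
Unemployment rate = 7,770 / 81,876 = 9.49%.
Labor force participation rate = 81,876 / 160,034 = 51.16%.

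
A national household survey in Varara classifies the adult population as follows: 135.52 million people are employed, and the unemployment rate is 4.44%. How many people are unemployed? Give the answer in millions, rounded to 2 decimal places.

Let U be the number unemployed. The labor force is E + U, and U/(E+U) = 0.0444.
So U = 0.0444 × 135.52 / (1 − 0.0444) = 6.0171 / 0.9556 ≈ 6.30 million.

About 6.30 million are unemployed.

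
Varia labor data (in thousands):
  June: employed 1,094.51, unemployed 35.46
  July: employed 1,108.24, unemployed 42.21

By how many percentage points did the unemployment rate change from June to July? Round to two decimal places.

The unemployment rate changed by +0.53 percentage points.

June: labor force = 1,094.51 + 35.46 = 1,129.97; u = 35.46/1,129.97 = 3.14%.
July: labor force = 1,108.24 + 42.21 = 1,150.45; u = 42.21/1,150.45 = 3.67%.
Change = 3.67% − 3.14% = +0.53 pp.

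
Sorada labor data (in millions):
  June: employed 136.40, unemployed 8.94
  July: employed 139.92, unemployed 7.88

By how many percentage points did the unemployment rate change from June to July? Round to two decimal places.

The unemployment rate changed by −0.82 percentage points.

June: labor force = 136.40 + 8.94 = 145.34; u = 8.94/145.34 = 6.15%.
July: labor force = 139.92 + 7.88 = 147.80; u = 7.88/147.80 = 5.33%.
Change = 5.33% − 6.15% = −0.82 pp.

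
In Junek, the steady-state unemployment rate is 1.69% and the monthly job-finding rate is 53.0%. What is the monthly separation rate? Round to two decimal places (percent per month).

From u* = s/(s+f): s = u·f/(1−u).
s = 0.0169 × 53.0 / (1 − 0.0169) = 0.8957 / 0.9831 ≈ 0.91% per month.

Separation rate ≈ 0.91% per month.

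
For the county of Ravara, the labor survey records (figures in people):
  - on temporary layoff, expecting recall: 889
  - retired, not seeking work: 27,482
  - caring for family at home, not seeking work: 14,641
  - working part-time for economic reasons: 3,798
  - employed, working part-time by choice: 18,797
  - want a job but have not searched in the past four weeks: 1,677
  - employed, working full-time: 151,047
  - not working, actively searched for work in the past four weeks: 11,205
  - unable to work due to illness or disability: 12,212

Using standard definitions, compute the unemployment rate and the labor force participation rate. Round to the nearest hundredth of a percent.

Employed = 3,798 + 18,797 + 151,047 = 173,642 (anyone who worked, including part-time for economic reasons, counts as employed).
Unemployed = 889 + 11,205 = 12,094 (jobless and actively searching, or on temporary layoff).
Labor force = 173,642 + 12,094 = 185,736.
Not in labor force = 27,482 + 14,641 + 1,677 + 12,212 = 56,012 (those not working and not actively searching are outside the labor force — including those who want a job but have given up searching).
Civilian working-age population = 185,736 + 56,012 = 241,748.
Unemployment rate = 12,094 / 185,736 = 6.51%.
Labor force participation rate = 185,736 / 241,748 = 76.83%.

Unemployment rate ≈ 6.51%; labor force participation rate ≈ 76.83%.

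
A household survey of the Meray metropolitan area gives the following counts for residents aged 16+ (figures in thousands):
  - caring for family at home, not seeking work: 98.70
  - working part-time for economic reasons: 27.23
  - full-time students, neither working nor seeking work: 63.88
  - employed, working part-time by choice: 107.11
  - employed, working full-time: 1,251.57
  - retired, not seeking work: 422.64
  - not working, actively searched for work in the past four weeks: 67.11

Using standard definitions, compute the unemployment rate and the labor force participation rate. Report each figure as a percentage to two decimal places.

Unemployment rate ≈ 4.62%; labor force participation rate ≈ 71.29%.

Employed = 27.23 + 107.11 + 1,251.57 = 1,385.91 thousand (anyone who worked, including part-time for economic reasons, counts as employed).
Unemployed = 67.11 thousand.
Labor force = 1,385.91 + 67.11 = 1,453.02 thousand.
Not in labor force = 98.70 + 63.88 + 422.64 = 585.22 thousand (those not working and not actively searching are outside the labor force).
Civilian working-age population = 1,453.02 + 585.22 = 2,038.24 thousand.
Unemployment rate = 67.11 / 1,453.02 = 4.62%.
Labor force participation rate = 1,453.02 / 2,038.24 = 71.29%.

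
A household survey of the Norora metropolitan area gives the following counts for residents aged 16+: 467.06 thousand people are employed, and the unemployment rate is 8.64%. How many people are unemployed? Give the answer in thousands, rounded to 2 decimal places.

About 44.17 thousand are unemployed.

Let U be the number unemployed. The labor force is E + U, and U/(E+U) = 0.0864.
So U = 0.0864 × 467.06 / (1 − 0.0864) = 40.3540 / 0.9136 ≈ 44.17 thousand.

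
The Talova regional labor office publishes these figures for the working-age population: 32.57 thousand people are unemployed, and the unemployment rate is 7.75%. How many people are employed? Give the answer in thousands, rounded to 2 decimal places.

About 387.69 thousand are employed.

Labor force = U / u = 32.57 / 0.0775 ≈ 420.26 thousand.
Employed = labor force − unemployed = 420.26 − 32.57 = 387.69 thousand.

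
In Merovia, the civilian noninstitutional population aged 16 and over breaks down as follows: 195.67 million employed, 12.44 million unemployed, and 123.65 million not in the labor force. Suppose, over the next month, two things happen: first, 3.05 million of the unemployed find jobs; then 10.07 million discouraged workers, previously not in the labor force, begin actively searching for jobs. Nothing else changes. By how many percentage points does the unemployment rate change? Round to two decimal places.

Initially, labor force = 195.67 + 12.44 = 208.11 million, so u = 12.44/208.11 = 5.98%.
After the first change, unemployed falls and employed rises by 3.05; labor force unchanged → E = 198.72, U = 9.39, labor force = 208.11 million.
After the second change, unemployed and labor force both rise by 10.07 → E = 198.72, U = 19.46, labor force = 218.18 million.
New unemployment rate = 19.46 / 218.18 = 8.92%.
Change = 8.92% − 5.98% = +2.94 percentage points.

The unemployment rate changes by +2.94 percentage points.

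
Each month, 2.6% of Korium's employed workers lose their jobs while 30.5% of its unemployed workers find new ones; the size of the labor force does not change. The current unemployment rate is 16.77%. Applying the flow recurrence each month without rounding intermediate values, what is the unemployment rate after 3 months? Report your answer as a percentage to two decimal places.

With a fixed labor force, u_{t+1} = u_t + s·(1−u_t) − f·u_t = u_t·(1−s−f) + s.
Here 1−s−f = 0.669 and s = 0.026.
u_1 = 0.167700 × 0.669 + 0.026 = 0.138191.
u_2 = 0.138191 × 0.669 + 0.026 = 0.118450.
u_3 = 0.118450 × 0.669 + 0.026 = 0.105243.

Unemployment rate after three months ≈ 10.52%.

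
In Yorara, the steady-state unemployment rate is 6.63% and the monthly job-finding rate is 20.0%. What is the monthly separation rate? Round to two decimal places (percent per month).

From u* = s/(s+f): s = u·f/(1−u).
s = 0.0663 × 20.0 / (1 − 0.0663) = 1.3260 / 0.9337 ≈ 1.42% per month.

Separation rate ≈ 1.42% per month.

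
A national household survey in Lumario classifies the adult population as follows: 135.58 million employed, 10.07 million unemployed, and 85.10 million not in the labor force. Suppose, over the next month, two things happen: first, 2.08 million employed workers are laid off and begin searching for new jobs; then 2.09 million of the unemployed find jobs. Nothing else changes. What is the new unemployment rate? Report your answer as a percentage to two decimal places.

Initially, labor force = 135.58 + 10.07 = 145.65 million, so u = 10.07/145.65 = 6.91%.
After the first change, employed falls and unemployed rises by 2.08; labor force unchanged → E = 133.50, U = 12.15, labor force = 145.65 million.
After the second change, unemployed falls and employed rises by 2.09; labor force unchanged → E = 135.59, U = 10.06, labor force = 145.65 million.
New unemployment rate = 10.06 / 145.65 = 6.91%.

New unemployment rate ≈ 6.91%.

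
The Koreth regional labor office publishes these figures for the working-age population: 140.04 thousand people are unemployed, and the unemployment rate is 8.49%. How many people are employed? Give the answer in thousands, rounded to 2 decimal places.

About 1,509.43 thousand are employed.

Labor force = U / u = 140.04 / 0.0849 ≈ 1,649.47 thousand.
Employed = labor force − unemployed = 1,649.47 − 140.04 = 1,509.43 thousand.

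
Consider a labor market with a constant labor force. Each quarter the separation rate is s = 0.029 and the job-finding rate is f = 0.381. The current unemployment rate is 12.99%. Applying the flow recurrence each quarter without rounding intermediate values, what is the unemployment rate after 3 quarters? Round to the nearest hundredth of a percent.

With a fixed labor force, u_{t+1} = u_t + s·(1−u_t) − f·u_t = u_t·(1−s−f) + s.
Here 1−s−f = 0.590 and s = 0.029.
u_1 = 0.129900 × 0.590 + 0.029 = 0.105641.
u_2 = 0.105641 × 0.590 + 0.029 = 0.091328.
u_3 = 0.091328 × 0.590 + 0.029 = 0.082884.

Unemployment rate after three quarters ≈ 8.29%.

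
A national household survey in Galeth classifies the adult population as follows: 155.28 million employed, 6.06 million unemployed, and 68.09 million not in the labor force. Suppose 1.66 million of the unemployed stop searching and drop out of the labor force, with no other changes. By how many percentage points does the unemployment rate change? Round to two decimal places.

Initially, labor force = 155.28 + 6.06 = 161.34 million, so u = 6.06/161.34 = 3.76%.
After the change, unemployed and labor force both fall by 1.66 → E = 155.28, U = 4.40, labor force = 159.68 million.
New unemployment rate = 4.40 / 159.68 = 2.76%.
Change = 2.76% − 3.76% = −1.00 percentage points.

The unemployment rate changes by −1.00 percentage points.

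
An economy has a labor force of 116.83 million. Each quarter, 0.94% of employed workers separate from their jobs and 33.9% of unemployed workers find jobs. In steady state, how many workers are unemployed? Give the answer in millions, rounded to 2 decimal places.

About 3.15 million are unemployed in steady state.

Steady-state unemployment rate u* = s/(s+f) = 0.94/(0.94+33.9) = 0.026980.
Unemployed = u* × labor force = 0.026980 × 116.83 ≈ 3.15 million.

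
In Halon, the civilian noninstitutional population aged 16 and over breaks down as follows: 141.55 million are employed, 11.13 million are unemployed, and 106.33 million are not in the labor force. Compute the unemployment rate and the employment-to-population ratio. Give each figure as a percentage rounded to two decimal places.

Labor force = employed + unemployed = 141.55 + 11.13 = 152.68 million.
Working-age population = 152.68 + 106.33 = 259.01 million.
Unemployment rate = 11.13 / 152.68 = 7.29%.
Employment-population ratio = 141.55 / 259.01 = 54.65%.

Unemployment rate ≈ 7.29%; employment-population ratio ≈ 54.65%.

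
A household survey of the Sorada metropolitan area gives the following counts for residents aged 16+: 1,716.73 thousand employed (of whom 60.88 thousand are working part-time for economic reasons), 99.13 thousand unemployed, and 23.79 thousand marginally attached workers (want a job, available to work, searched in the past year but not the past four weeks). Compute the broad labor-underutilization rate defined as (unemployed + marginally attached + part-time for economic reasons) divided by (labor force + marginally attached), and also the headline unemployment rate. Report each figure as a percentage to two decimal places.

Labor force = 1,716.73 + 99.13 = 1,815.86 thousand.
Numerator = 99.13 + 23.79 + 60.88 = 183.80 thousand.
Denominator = 1,815.86 + 23.79 = 1,839.65 thousand.
Broad rate = 183.80 / 1,839.65 = 9.99%.
Headline unemployment rate = 99.13 / 1,815.86 = 5.46%.

Broad underutilization rate ≈ 9.99%; headline unemployment rate ≈ 5.46%.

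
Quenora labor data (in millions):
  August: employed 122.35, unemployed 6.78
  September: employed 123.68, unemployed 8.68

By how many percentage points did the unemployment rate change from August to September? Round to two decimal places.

August: labor force = 122.35 + 6.78 = 129.13; u = 6.78/129.13 = 5.25%.
September: labor force = 123.68 + 8.68 = 132.36; u = 8.68/132.36 = 6.56%.
Change = 6.56% − 5.25% = +1.31 pp.

The unemployment rate changed by +1.31 percentage points.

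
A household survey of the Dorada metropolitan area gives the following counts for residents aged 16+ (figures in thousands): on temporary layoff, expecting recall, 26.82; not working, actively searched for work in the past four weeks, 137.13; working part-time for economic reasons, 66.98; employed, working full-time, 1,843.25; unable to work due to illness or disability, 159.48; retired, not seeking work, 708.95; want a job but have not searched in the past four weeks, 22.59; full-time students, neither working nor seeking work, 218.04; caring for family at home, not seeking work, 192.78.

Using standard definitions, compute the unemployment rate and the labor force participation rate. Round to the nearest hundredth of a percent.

Employed = 66.98 + 1,843.25 = 1,910.23 thousand (anyone who worked, including part-time for economic reasons, counts as employed).
Unemployed = 26.82 + 137.13 = 163.95 thousand (jobless and actively searching, or on temporary layoff).
Labor force = 1,910.23 + 163.95 = 2,074.18 thousand.
Not in labor force = 159.48 + 708.95 + 22.59 + 218.04 + 192.78 = 1,301.84 thousand (those not working and not actively searching are outside the labor force — including those who want a job but have given up searching).
Civilian working-age population = 2,074.18 + 1,301.84 = 3,376.02 thousand.
Unemployment rate = 163.95 / 2,074.18 = 7.90%.
Labor force participation rate = 2,074.18 / 3,376.02 = 61.44%.

Unemployment rate ≈ 7.90%; labor force participation rate ≈ 61.44%.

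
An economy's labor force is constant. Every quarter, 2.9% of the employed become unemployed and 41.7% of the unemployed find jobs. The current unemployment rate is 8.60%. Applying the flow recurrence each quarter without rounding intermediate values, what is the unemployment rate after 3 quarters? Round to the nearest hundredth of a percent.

With a fixed labor force, u_{t+1} = u_t + s·(1−u_t) − f·u_t = u_t·(1−s−f) + s.
Here 1−s−f = 0.554 and s = 0.029.
u_1 = 0.086000 × 0.554 + 0.029 = 0.076644.
u_2 = 0.076644 × 0.554 + 0.029 = 0.071461.
u_3 = 0.071461 × 0.554 + 0.029 = 0.068589.

Unemployment rate after three quarters ≈ 6.86%.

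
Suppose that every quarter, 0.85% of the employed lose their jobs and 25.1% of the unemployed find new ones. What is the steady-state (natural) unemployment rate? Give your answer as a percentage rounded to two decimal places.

At steady state the flows balance: s·E = f·U, so U/(E+U) = s/(s+f).
u* = 0.85 / (0.85 + 25.1) = 0.85 / 25.95 = 3.28%.

Steady-state unemployment rate ≈ 3.28%.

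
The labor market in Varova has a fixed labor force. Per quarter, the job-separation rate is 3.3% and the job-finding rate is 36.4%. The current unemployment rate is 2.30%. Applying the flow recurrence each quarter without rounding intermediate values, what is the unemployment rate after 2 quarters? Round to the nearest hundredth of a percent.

With a fixed labor force, u_{t+1} = u_t + s·(1−u_t) − f·u_t = u_t·(1−s−f) + s.
Here 1−s−f = 0.603 and s = 0.033.
u_1 = 0.023000 × 0.603 + 0.033 = 0.046869.
u_2 = 0.046869 × 0.603 + 0.033 = 0.061262.

Unemployment rate after two quarters ≈ 6.13%.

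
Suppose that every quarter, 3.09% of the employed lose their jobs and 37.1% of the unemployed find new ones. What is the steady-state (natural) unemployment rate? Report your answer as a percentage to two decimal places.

Steady-state unemployment rate ≈ 7.69%.

At steady state the flows balance: s·E = f·U, so U/(E+U) = s/(s+f).
u* = 3.09 / (3.09 + 37.1) = 3.09 / 40.19 = 7.69%.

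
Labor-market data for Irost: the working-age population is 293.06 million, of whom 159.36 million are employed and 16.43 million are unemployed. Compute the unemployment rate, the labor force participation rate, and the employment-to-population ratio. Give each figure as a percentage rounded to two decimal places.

Unemployment rate ≈ 9.35%; labor force participation rate ≈ 59.98%; employment-population ratio ≈ 54.38%.

Labor force = employed + unemployed = 159.36 + 16.43 = 175.79 million.
Unemployment rate = 16.43 / 175.79 = 9.35%.
Labor force participation rate = 175.79 / 293.06 = 59.98%.
Employment-population ratio = 159.36 / 293.06 = 54.38%.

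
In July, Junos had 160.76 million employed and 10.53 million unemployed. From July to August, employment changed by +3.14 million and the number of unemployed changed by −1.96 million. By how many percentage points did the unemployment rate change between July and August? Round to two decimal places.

The unemployment rate changed by −1.18 percentage points.

July: labor force = 160.76 + 10.53 = 171.29; u = 10.53/171.29 = 6.15%.
August: labor force = 163.90 + 8.57 = 172.47; u = 8.57/172.47 = 4.97%.
Change = 4.97% − 6.15% = −1.18 pp.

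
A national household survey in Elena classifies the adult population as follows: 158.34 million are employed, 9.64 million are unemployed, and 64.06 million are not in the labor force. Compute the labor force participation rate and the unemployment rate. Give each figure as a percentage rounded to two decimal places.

Labor force participation rate ≈ 72.39%; unemployment rate ≈ 5.74%.

Labor force = employed + unemployed = 158.34 + 9.64 = 167.98 million.
Working-age population = 167.98 + 64.06 = 232.04 million.
Unemployment rate = 9.64 / 167.98 = 5.74%.
Labor force participation rate = 167.98 / 232.04 = 72.39%.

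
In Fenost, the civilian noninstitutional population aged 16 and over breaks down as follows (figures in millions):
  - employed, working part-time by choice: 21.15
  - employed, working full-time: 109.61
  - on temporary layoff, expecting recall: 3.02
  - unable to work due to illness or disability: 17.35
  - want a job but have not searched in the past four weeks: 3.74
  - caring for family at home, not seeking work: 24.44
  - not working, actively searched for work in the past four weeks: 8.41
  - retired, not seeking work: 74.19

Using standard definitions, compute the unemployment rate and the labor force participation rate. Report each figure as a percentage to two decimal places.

Unemployment rate ≈ 8.04%; labor force participation rate ≈ 54.29%.

Employed = 21.15 + 109.61 = 130.76 million.
Unemployed = 3.02 + 8.41 = 11.43 million (jobless and actively searching, or on temporary layoff).
Labor force = 130.76 + 11.43 = 142.19 million.
Not in labor force = 17.35 + 3.74 + 24.44 + 74.19 = 119.72 million (those not working and not actively searching are outside the labor force — including those who want a job but have given up searching).
Civilian working-age population = 142.19 + 119.72 = 261.91 million.
Unemployment rate = 11.43 / 142.19 = 8.04%.
Labor force participation rate = 142.19 / 261.91 = 54.29%.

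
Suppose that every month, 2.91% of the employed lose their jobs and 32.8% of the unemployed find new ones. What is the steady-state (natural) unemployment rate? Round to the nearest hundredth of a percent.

Steady-state unemployment rate ≈ 8.15%.

At steady state the flows balance: s·E = f·U, so U/(E+U) = s/(s+f).
u* = 2.91 / (2.91 + 32.8) = 2.91 / 35.71 = 8.15%.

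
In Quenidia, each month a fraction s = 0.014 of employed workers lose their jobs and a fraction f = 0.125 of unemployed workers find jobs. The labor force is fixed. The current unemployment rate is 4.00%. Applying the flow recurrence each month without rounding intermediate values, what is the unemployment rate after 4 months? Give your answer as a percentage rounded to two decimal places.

Unemployment rate after four months ≈ 6.74%.

With a fixed labor force, u_{t+1} = u_t + s·(1−u_t) − f·u_t = u_t·(1−s−f) + s.
Here 1−s−f = 0.861 and s = 0.014.
u_1 = 0.040000 × 0.861 + 0.014 = 0.048440.
u_2 = 0.048440 × 0.861 + 0.014 = 0.055707.
u_3 = 0.055707 × 0.861 + 0.014 = 0.061964.
u_4 = 0.061964 × 0.861 + 0.014 = 0.067351.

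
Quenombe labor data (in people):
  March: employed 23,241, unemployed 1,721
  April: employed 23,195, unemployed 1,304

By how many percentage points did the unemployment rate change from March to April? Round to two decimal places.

March: labor force = 23,241 + 1,721 = 24,962; u = 1,721/24,962 = 6.89%.
April: labor force = 23,195 + 1,304 = 24,499; u = 1,304/24,499 = 5.32%.
Change = 5.32% − 6.89% = −1.57 pp.

The unemployment rate changed by −1.57 percentage points.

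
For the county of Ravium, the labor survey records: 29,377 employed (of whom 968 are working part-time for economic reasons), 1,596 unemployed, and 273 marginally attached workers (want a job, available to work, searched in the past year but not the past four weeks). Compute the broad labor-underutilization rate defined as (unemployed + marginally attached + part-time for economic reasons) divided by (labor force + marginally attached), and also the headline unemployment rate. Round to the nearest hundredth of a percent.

Labor force = 29,377 + 1,596 = 30,973.
Numerator = 1,596 + 273 + 968 = 2,837.
Denominator = 30,973 + 273 = 31,246.
Broad rate = 2,837 / 31,246 = 9.08%.
Headline unemployment rate = 1,596 / 30,973 = 5.15%.

Broad underutilization rate ≈ 9.08%; headline unemployment rate ≈ 5.15%.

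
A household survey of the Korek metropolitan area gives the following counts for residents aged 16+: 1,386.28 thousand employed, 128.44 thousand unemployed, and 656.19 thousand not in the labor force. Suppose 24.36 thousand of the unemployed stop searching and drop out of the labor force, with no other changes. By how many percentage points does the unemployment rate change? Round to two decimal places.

The unemployment rate changes by −1.50 percentage points.

Initially, labor force = 1,386.28 + 128.44 = 1,514.72 thousand, so u = 128.44/1,514.72 = 8.48%.
After the change, unemployed and labor force both fall by 24.36 → E = 1,386.28, U = 104.08, labor force = 1,490.36 thousand.
New unemployment rate = 104.08 / 1,490.36 = 6.98%.
Change = 6.98% − 8.48% = −1.50 percentage points.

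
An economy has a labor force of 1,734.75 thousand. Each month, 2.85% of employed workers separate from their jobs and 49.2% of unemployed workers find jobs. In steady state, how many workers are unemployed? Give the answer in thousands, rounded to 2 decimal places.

Steady-state unemployment rate u* = s/(s+f) = 2.85/(2.85+49.2) = 0.054755.
Unemployed = u* × labor force = 0.054755 × 1,734.75 ≈ 94.99 thousand.

About 94.99 thousand are unemployed in steady state.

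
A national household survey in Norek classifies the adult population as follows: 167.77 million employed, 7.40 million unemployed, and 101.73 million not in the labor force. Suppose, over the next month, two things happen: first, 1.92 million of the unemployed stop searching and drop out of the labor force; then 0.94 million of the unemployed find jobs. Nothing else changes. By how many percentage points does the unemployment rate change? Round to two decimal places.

Initially, labor force = 167.77 + 7.40 = 175.17 million, so u = 7.40/175.17 = 4.22%.
After the first change, unemployed and labor force both fall by 1.92 → E = 167.77, U = 5.48, labor force = 173.25 million.
After the second change, unemployed falls and employed rises by 0.94; labor force unchanged → E = 168.71, U = 4.54, labor force = 173.25 million.
New unemployment rate = 4.54 / 173.25 = 2.62%.
Change = 2.62% − 4.22% = −1.60 percentage points.

The unemployment rate changes by −1.60 percentage points.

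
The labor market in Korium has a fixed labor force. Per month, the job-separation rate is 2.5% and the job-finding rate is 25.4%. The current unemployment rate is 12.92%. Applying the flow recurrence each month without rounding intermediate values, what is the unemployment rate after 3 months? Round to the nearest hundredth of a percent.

Unemployment rate after three months ≈ 10.44%.

With a fixed labor force, u_{t+1} = u_t + s·(1−u_t) − f·u_t = u_t·(1−s−f) + s.
Here 1−s−f = 0.721 and s = 0.025.
u_1 = 0.129200 × 0.721 + 0.025 = 0.118153.
u_2 = 0.118153 × 0.721 + 0.025 = 0.110188.
u_3 = 0.110188 × 0.721 + 0.025 = 0.104446.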